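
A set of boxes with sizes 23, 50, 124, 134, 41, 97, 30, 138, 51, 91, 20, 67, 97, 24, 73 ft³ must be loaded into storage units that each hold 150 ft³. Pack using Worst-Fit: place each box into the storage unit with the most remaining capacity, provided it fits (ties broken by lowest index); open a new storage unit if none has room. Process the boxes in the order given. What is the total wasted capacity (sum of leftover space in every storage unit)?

Put 23 ft³ in storage unit 1; 127 ft³ remain.
Put 50 ft³ in storage unit 1; 77 ft³ remain.
Put 124 ft³ in storage unit 2; 26 ft³ remain.
Put 134 ft³ in storage unit 3; 16 ft³ remain.
Put 41 ft³ in storage unit 1; 36 ft³ remain.
Put 97 ft³ in storage unit 4; 53 ft³ remain.
Put 30 ft³ in storage unit 4; 23 ft³ remain.
Put 138 ft³ in storage unit 5; 12 ft³ remain.
Put 51 ft³ in storage unit 6; 99 ft³ remain.
Put 91 ft³ in storage unit 6; 8 ft³ remain.
Put 20 ft³ in storage unit 1; 16 ft³ remain.
Put 67 ft³ in storage unit 7; 83 ft³ remain.
Put 97 ft³ in storage unit 8; 53 ft³ remain.
Put 24 ft³ in storage unit 7; 59 ft³ remain.
Put 73 ft³ in storage unit 9; 77 ft³ remain.
9 storage units × 150 ft³ = 1350 ft³; used 1060 ft³; unused 290 ft³.

290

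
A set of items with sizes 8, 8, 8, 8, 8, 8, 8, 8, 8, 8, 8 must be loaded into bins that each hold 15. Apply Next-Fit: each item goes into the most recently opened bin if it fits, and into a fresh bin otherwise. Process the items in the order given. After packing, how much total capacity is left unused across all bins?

77

Put 8 in bin 1; 7 remain.
Put 8 in bin 2; 7 remain.
Put 8 in bin 3; 7 remain.
Put 8 in bin 4; 7 remain.
Put 8 in bin 5; 7 remain.
Put 8 in bin 6; 7 remain.
Put 8 in bin 7; 7 remain.
Put 8 in bin 8; 7 remain.
Put 8 in bin 9; 7 remain.
Put 8 in bin 10; 7 remain.
Put 8 in bin 11; 7 remain.
11 bins × 15 = 165; used 88; unused 77.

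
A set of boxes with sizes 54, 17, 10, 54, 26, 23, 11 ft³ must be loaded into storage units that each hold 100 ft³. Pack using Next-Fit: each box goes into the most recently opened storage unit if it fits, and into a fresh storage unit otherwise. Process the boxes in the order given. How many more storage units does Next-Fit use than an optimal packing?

1

Next-Fit: [54,17,10] [54,26] [23,11] → 3 storage units.
Total size 195 ft³; any packing needs at least ⌈195/100⌉ = 2 storage units.
An optimal packing achieves that bound: [54,26,17] [54,23,11,10] → 2 storage units.
Excess: 3 − 2 = 1.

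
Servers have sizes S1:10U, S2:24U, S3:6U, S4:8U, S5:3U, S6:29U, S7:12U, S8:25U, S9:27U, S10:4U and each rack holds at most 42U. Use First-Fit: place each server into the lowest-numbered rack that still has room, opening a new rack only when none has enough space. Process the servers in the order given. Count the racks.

rack 1: place S1 (10U), 32U left
rack 1: place S2 (24U), 8U left
rack 1: place S3 (6U), 2U left
rack 2: place S4 (8U), 34U left
rack 2: place S5 (3U), 31U left
rack 2: place S6 (29U), 2U left
rack 3: place S7 (12U), 30U left
rack 3: place S8 (25U), 5U left
rack 4: place S9 (27U), 15U left
rack 3: place S10 (4U), 1U left
Final racks: [10,24,6] [8,3,29] [12,25,4] [27].

4 racks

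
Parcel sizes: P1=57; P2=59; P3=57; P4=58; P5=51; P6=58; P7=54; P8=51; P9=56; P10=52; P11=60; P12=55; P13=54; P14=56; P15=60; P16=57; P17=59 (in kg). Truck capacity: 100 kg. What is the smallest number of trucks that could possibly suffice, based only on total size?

10

Total size = 57 + 59 + 57 + 58 + 51 + 58 + 54 + 51 + 56 + 52 + 60 + 55 + 54 + 56 + 60 + 57 + 59 = 954 kg.
⌈954 / 100⌉ = 10.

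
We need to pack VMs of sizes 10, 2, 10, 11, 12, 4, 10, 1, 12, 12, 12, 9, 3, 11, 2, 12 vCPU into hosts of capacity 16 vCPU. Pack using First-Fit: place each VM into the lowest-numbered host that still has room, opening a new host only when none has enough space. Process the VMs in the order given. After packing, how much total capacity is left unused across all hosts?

Put 10 vCPU in host 1; 6 vCPU remain.
Put 2 vCPU in host 1; 4 vCPU remain.
Put 10 vCPU in host 2; 6 vCPU remain.
Put 11 vCPU in host 3; 5 vCPU remain.
Put 12 vCPU in host 4; 4 vCPU remain.
Put 4 vCPU in host 1; 0 vCPU remain.
Put 10 vCPU in host 5; 6 vCPU remain.
Put 1 vCPU in host 2; 5 vCPU remain.
Put 12 vCPU in host 6; 4 vCPU remain.
Put 12 vCPU in host 7; 4 vCPU remain.
Put 12 vCPU in host 8; 4 vCPU remain.
Put 9 vCPU in host 9; 7 vCPU remain.
Put 3 vCPU in host 2; 2 vCPU remain.
Put 11 vCPU in host 10; 5 vCPU remain.
Put 2 vCPU in host 2; 0 vCPU remain.
Put 12 vCPU in host 11; 4 vCPU remain.
11 hosts × 16 vCPU = 176 vCPU; used 133 vCPU; unused 43 vCPU.

43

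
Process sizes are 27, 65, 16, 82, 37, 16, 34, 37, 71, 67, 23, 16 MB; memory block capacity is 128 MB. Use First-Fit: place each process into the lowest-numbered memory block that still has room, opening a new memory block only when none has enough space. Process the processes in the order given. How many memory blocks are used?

5

memory block 1: place 27 MB, 101 MB left
memory block 1: place 65 MB, 36 MB left
memory block 1: place 16 MB, 20 MB left
memory block 2: place 82 MB, 46 MB left
memory block 2: place 37 MB, 9 MB left
memory block 1: place 16 MB, 4 MB left
memory block 3: place 34 MB, 94 MB left
memory block 3: place 37 MB, 57 MB left
memory block 4: place 71 MB, 57 MB left
memory block 5: place 67 MB, 61 MB left
memory block 3: place 23 MB, 34 MB left
memory block 3: place 16 MB, 18 MB left
Final memory blocks: [27,65,16,16] [82,37] [34,37,23,16] [71] [67].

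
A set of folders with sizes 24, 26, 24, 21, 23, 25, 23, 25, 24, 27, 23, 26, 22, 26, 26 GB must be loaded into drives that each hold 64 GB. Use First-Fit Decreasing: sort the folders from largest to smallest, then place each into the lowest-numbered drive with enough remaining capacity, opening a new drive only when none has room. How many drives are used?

8

Sorted descending: 27, 26, 26, 26, 26, 25, 25, 24, 24, 24, 23, 23, 23, 22, 21.
drive 1: place 27 GB, 37 GB left
drive 1: place 26 GB, 11 GB left
drive 2: place 26 GB, 38 GB left
drive 2: place 26 GB, 12 GB left
drive 3: place 26 GB, 38 GB left
drive 3: place 25 GB, 13 GB left
drive 4: place 25 GB, 39 GB left
drive 4: place 24 GB, 15 GB left
drive 5: place 24 GB, 40 GB left
drive 5: place 24 GB, 16 GB left
drive 6: place 23 GB, 41 GB left
drive 6: place 23 GB, 18 GB left
drive 7: place 23 GB, 41 GB left
drive 7: place 22 GB, 19 GB left
drive 8: place 21 GB, 43 GB left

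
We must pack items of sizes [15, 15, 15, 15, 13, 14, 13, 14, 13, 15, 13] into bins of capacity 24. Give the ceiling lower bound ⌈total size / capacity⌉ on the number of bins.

7 bins

Total size = 15 + 15 + 15 + 15 + 13 + 14 + 13 + 14 + 13 + 15 + 13 = 155.
⌈155 / 24⌉ = 7.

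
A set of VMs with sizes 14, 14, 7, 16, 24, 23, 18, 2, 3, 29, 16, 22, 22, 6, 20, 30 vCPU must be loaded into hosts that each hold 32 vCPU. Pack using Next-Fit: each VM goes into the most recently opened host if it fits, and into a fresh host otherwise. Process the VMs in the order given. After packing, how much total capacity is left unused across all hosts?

86

14 vCPU → host 1 (remaining 18 vCPU)
14 vCPU → host 1 (remaining 4 vCPU)
7 vCPU → host 2 (remaining 25 vCPU)
16 vCPU → host 2 (remaining 9 vCPU)
24 vCPU → host 3 (remaining 8 vCPU)
23 vCPU → host 4 (remaining 9 vCPU)
18 vCPU → host 5 (remaining 14 vCPU)
2 vCPU → host 5 (remaining 12 vCPU)
3 vCPU → host 5 (remaining 9 vCPU)
29 vCPU → host 6 (remaining 3 vCPU)
16 vCPU → host 7 (remaining 16 vCPU)
22 vCPU → host 8 (remaining 10 vCPU)
22 vCPU → host 9 (remaining 10 vCPU)
6 vCPU → host 9 (remaining 4 vCPU)
20 vCPU → host 10 (remaining 12 vCPU)
30 vCPU → host 11 (remaining 2 vCPU)
11 hosts × 32 vCPU = 352 vCPU; used 266 vCPU; unused 86 vCPU.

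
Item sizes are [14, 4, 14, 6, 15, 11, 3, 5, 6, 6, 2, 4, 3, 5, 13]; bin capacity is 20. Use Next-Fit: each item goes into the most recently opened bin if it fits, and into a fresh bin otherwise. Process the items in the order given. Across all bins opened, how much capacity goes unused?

14 → bin 1 (remaining 6)
4 → bin 1 (remaining 2)
14 → bin 2 (remaining 6)
6 → bin 2 (remaining 0)
15 → bin 3 (remaining 5)
11 → bin 4 (remaining 9)
3 → bin 4 (remaining 6)
5 → bin 4 (remaining 1)
6 → bin 5 (remaining 14)
6 → bin 5 (remaining 8)
2 → bin 5 (remaining 6)
4 → bin 5 (remaining 2)
3 → bin 6 (remaining 17)
5 → bin 6 (remaining 12)
13 → bin 7 (remaining 7)
7 bins × 20 = 140; used 111; unused 29.

29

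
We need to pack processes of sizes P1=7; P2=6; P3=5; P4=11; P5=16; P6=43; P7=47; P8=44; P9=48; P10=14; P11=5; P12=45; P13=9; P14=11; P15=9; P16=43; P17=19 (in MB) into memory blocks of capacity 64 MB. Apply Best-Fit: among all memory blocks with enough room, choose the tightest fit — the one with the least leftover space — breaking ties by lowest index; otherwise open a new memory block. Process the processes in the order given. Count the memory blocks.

Put P1 (7 MB) in memory block 1; 57 MB remain.
Put P2 (6 MB) in memory block 1; 51 MB remain.
Put P3 (5 MB) in memory block 1; 46 MB remain.
Put P4 (11 MB) in memory block 1; 35 MB remain.
Put P5 (16 MB) in memory block 1; 19 MB remain.
Put P6 (43 MB) in memory block 2; 21 MB remain.
Put P7 (47 MB) in memory block 3; 17 MB remain.
Put P8 (44 MB) in memory block 4; 20 MB remain.
Put P9 (48 MB) in memory block 5; 16 MB remain.
Put P10 (14 MB) in memory block 5; 2 MB remain.
Put P11 (5 MB) in memory block 3; 12 MB remain.
Put P12 (45 MB) in memory block 6; 19 MB remain.
Put P13 (9 MB) in memory block 3; 3 MB remain.
Put P14 (11 MB) in memory block 1; 8 MB remain.
Put P15 (9 MB) in memory block 6; 10 MB remain.
Put P16 (43 MB) in memory block 7; 21 MB remain.
Put P17 (19 MB) in memory block 4; 1 MB remain.
Final memory blocks: [7,6,5,11,16,11] [43] [47,5,9] [44,19] [48,14] [45,9] [43].

7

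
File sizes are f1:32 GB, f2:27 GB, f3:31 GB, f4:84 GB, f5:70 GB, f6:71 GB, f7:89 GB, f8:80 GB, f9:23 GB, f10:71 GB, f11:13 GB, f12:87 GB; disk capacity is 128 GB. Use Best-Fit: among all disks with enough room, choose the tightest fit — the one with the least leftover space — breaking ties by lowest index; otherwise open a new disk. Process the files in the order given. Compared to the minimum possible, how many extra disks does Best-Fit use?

Best-Fit: [32,27,31,23,13] [84] [70] [71] [89] [80] [71] [87] → 8 disks.
7 files exceed 64 GB (half the capacity), and no two of those can share a disk, so at least 7 disks are needed.
An optimal packing achieves that bound: [89,32] [87,31] [84,27,13] [80,23] [71] [71] [70] → 7 disks.
Excess: 8 − 7 = 1.

1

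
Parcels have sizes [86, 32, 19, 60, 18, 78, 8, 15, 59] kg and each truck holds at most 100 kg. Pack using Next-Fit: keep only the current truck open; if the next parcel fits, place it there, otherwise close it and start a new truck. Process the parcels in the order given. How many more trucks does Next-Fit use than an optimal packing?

1

Next-Fit: [86] [32,19] [60,18] [78,8] [15,59] → 5 trucks.
Total size 375 kg; any packing needs at least ⌈375/100⌉ = 4 trucks.
An optimal packing achieves that bound: [86,8] [78,19] [60,32] [59,18,15] → 4 trucks.
Excess: 5 − 4 = 1.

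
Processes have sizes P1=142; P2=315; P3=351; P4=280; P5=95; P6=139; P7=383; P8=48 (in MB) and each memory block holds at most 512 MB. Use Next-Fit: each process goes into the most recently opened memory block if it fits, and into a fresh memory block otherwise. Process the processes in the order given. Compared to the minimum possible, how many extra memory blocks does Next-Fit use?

Next-Fit: [142,315] [351] [280,95] [139] [383,48] → 5 memory blocks.
Total size 1753 MB; any packing needs at least ⌈1753/512⌉ = 4 memory blocks.
An optimal packing achieves that bound: [383,95] [351,142] [315,139,48] [280] → 4 memory blocks.
Excess: 5 − 4 = 1.

1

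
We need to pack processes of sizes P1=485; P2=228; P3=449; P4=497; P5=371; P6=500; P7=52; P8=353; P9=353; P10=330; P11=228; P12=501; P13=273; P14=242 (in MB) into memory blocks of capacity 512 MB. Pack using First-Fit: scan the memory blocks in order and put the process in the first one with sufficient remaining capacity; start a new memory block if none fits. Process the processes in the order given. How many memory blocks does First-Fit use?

P1 (485 MB) → memory block 1 (remaining 27 MB)
P2 (228 MB) → memory block 2 (remaining 284 MB)
P3 (449 MB) → memory block 3 (remaining 63 MB)
P4 (497 MB) → memory block 4 (remaining 15 MB)
P5 (371 MB) → memory block 5 (remaining 141 MB)
P6 (500 MB) → memory block 6 (remaining 12 MB)
P7 (52 MB) → memory block 2 (remaining 232 MB)
P8 (353 MB) → memory block 7 (remaining 159 MB)
P9 (353 MB) → memory block 8 (remaining 159 MB)
P10 (330 MB) → memory block 9 (remaining 182 MB)
P11 (228 MB) → memory block 2 (remaining 4 MB)
P12 (501 MB) → memory block 10 (remaining 11 MB)
P13 (273 MB) → memory block 11 (remaining 239 MB)
P14 (242 MB) → memory block 12 (remaining 270 MB)

12 memory blocks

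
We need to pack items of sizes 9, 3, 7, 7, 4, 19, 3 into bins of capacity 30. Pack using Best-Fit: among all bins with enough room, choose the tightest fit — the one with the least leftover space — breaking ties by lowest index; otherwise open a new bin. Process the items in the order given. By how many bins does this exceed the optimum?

0

Best-Fit: [9,3,7,7,4] [19,3] → 2 bins.
Total size 52; any packing needs at least ⌈52/30⌉ = 2 bins.
So 2 is already optimal.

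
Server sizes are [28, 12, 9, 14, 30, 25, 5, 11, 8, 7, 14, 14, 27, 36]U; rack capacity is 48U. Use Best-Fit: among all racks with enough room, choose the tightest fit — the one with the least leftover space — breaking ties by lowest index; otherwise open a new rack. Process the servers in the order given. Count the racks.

6

Put 28U in rack 1; 20U remain.
Put 12U in rack 1; 8U remain.
Put 9U in rack 2; 39U remain.
Put 14U in rack 2; 25U remain.
Put 30U in rack 3; 18U remain.
Put 25U in rack 2; 0U remain.
Put 5U in rack 1; 3U remain.
Put 11U in rack 3; 7U remain.
Put 8U in rack 4; 40U remain.
Put 7U in rack 3; 0U remain.
Put 14U in rack 4; 26U remain.
Put 14U in rack 4; 12U remain.
Put 27U in rack 5; 21U remain.
Put 36U in rack 6; 12U remain.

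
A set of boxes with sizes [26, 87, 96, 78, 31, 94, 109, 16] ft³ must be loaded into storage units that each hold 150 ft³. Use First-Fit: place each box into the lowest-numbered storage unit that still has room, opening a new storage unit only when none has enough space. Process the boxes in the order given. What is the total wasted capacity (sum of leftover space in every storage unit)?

26 ft³ → storage unit 1 (remaining 124 ft³)
87 ft³ → storage unit 1 (remaining 37 ft³)
96 ft³ → storage unit 2 (remaining 54 ft³)
78 ft³ → storage unit 3 (remaining 72 ft³)
31 ft³ → storage unit 1 (remaining 6 ft³)
94 ft³ → storage unit 4 (remaining 56 ft³)
109 ft³ → storage unit 5 (remaining 41 ft³)
16 ft³ → storage unit 2 (remaining 38 ft³)
5 storage units × 150 ft³ = 750 ft³; used 537 ft³; unused 213 ft³.

213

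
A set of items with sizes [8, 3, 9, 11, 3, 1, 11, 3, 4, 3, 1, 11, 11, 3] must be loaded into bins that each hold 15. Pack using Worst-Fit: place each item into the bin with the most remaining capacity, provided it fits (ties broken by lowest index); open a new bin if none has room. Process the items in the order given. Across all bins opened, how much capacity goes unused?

Put 8 in bin 1; 7 remain.
Put 3 in bin 1; 4 remain.
Put 9 in bin 2; 6 remain.
Put 11 in bin 3; 4 remain.
Put 3 in bin 2; 3 remain.
Put 1 in bin 1; 3 remain.
Put 11 in bin 4; 4 remain.
Put 3 in bin 3; 1 remain.
Put 4 in bin 4; 0 remain.
Put 3 in bin 1; 0 remain.
Put 1 in bin 2; 2 remain.
Put 11 in bin 5; 4 remain.
Put 11 in bin 6; 4 remain.
Put 3 in bin 5; 1 remain.
6 bins × 15 = 90; used 82; unused 8.

8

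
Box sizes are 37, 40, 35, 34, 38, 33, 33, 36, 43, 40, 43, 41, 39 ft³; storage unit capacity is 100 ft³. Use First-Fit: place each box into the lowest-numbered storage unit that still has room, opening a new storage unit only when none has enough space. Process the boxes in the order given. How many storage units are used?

Put 37 ft³ in storage unit 1; 63 ft³ remain.
Put 40 ft³ in storage unit 1; 23 ft³ remain.
Put 35 ft³ in storage unit 2; 65 ft³ remain.
Put 34 ft³ in storage unit 2; 31 ft³ remain.
Put 38 ft³ in storage unit 3; 62 ft³ remain.
Put 33 ft³ in storage unit 3; 29 ft³ remain.
Put 33 ft³ in storage unit 4; 67 ft³ remain.
Put 36 ft³ in storage unit 4; 31 ft³ remain.
Put 43 ft³ in storage unit 5; 57 ft³ remain.
Put 40 ft³ in storage unit 5; 17 ft³ remain.
Put 43 ft³ in storage unit 6; 57 ft³ remain.
Put 41 ft³ in storage unit 6; 16 ft³ remain.
Put 39 ft³ in storage unit 7; 61 ft³ remain.

7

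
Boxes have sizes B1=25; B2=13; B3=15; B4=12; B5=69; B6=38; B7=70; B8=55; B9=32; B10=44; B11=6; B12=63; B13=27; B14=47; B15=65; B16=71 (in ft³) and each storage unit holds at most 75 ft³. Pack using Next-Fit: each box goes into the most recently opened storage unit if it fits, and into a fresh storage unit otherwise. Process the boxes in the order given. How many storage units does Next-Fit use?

11

Put B1 (25 ft³) in storage unit 1; 50 ft³ remain.
Put B2 (13 ft³) in storage unit 1; 37 ft³ remain.
Put B3 (15 ft³) in storage unit 1; 22 ft³ remain.
Put B4 (12 ft³) in storage unit 1; 10 ft³ remain.
Put B5 (69 ft³) in storage unit 2; 6 ft³ remain.
Put B6 (38 ft³) in storage unit 3; 37 ft³ remain.
Put B7 (70 ft³) in storage unit 4; 5 ft³ remain.
Put B8 (55 ft³) in storage unit 5; 20 ft³ remain.
Put B9 (32 ft³) in storage unit 6; 43 ft³ remain.
Put B10 (44 ft³) in storage unit 7; 31 ft³ remain.
Put B11 (6 ft³) in storage unit 7; 25 ft³ remain.
Put B12 (63 ft³) in storage unit 8; 12 ft³ remain.
Put B13 (27 ft³) in storage unit 9; 48 ft³ remain.
Put B14 (47 ft³) in storage unit 9; 1 ft³ remain.
Put B15 (65 ft³) in storage unit 10; 10 ft³ remain.
Put B16 (71 ft³) in storage unit 11; 4 ft³ remain.
Final storage units: [25,13,15,12] [69] [38] [70] [55] [32] [44,6] [63] [27,47] [65] [71].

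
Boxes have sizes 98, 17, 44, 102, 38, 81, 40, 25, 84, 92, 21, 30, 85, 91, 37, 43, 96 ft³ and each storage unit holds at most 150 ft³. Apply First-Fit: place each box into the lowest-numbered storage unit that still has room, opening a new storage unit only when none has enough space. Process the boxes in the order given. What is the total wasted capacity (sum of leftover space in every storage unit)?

176

98 ft³ → storage unit 1 (remaining 52 ft³)
17 ft³ → storage unit 1 (remaining 35 ft³)
44 ft³ → storage unit 2 (remaining 106 ft³)
102 ft³ → storage unit 2 (remaining 4 ft³)
38 ft³ → storage unit 3 (remaining 112 ft³)
81 ft³ → storage unit 3 (remaining 31 ft³)
40 ft³ → storage unit 4 (remaining 110 ft³)
25 ft³ → storage unit 1 (remaining 10 ft³)
84 ft³ → storage unit 4 (remaining 26 ft³)
92 ft³ → storage unit 5 (remaining 58 ft³)
21 ft³ → storage unit 3 (remaining 10 ft³)
30 ft³ → storage unit 5 (remaining 28 ft³)
85 ft³ → storage unit 6 (remaining 65 ft³)
91 ft³ → storage unit 7 (remaining 59 ft³)
37 ft³ → storage unit 6 (remaining 28 ft³)
43 ft³ → storage unit 7 (remaining 16 ft³)
96 ft³ → storage unit 8 (remaining 54 ft³)
8 storage units × 150 ft³ = 1200 ft³; used 1024 ft³; unused 176 ft³.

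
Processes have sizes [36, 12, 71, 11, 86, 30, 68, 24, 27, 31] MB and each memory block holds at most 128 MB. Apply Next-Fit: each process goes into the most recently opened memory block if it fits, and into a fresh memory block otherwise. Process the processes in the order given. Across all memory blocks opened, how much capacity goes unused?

116

36 MB → memory block 1 (remaining 92 MB)
12 MB → memory block 1 (remaining 80 MB)
71 MB → memory block 1 (remaining 9 MB)
11 MB → memory block 2 (remaining 117 MB)
86 MB → memory block 2 (remaining 31 MB)
30 MB → memory block 2 (remaining 1 MB)
68 MB → memory block 3 (remaining 60 MB)
24 MB → memory block 3 (remaining 36 MB)
27 MB → memory block 3 (remaining 9 MB)
31 MB → memory block 4 (remaining 97 MB)
4 memory blocks × 128 MB = 512 MB; used 396 MB; unused 116 MB.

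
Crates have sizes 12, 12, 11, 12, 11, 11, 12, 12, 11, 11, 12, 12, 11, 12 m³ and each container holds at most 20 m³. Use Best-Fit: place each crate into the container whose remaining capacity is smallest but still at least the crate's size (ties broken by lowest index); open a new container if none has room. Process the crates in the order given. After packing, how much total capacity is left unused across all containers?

118

Put 12 m³ in container 1; 8 m³ remain.
Put 12 m³ in container 2; 8 m³ remain.
Put 11 m³ in container 3; 9 m³ remain.
Put 12 m³ in container 4; 8 m³ remain.
Put 11 m³ in container 5; 9 m³ remain.
Put 11 m³ in container 6; 9 m³ remain.
Put 12 m³ in container 7; 8 m³ remain.
Put 12 m³ in container 8; 8 m³ remain.
Put 11 m³ in container 9; 9 m³ remain.
Put 11 m³ in container 10; 9 m³ remain.
Put 12 m³ in container 11; 8 m³ remain.
Put 12 m³ in container 12; 8 m³ remain.
Put 11 m³ in container 13; 9 m³ remain.
Put 12 m³ in container 14; 8 m³ remain.
14 containers × 20 m³ = 280 m³; used 162 m³; unused 118 m³.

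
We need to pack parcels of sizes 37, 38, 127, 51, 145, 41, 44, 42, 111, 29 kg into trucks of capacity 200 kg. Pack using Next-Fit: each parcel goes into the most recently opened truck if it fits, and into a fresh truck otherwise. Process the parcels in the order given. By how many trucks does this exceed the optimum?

1

Next-Fit: [37,38] [127,51] [145,41] [44,42,111] [29] → 5 trucks.
Total size 665 kg; any packing needs at least ⌈665/200⌉ = 4 trucks.
An optimal packing achieves that bound: [145,51] [127,44,29] [111,42,41] [38,37] → 4 trucks.
Excess: 5 − 4 = 1.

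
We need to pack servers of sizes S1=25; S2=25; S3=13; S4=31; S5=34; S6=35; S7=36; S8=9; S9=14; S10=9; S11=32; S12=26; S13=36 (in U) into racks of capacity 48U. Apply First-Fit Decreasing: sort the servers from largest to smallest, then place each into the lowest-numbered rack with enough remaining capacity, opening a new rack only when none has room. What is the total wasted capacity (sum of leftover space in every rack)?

Sorted descending: 36, 36, 35, 34, 32, 31, 26, 25, 25, 14, 13, 9, 9.
36U → rack 1 (remaining 12U)
36U → rack 2 (remaining 12U)
35U → rack 3 (remaining 13U)
34U → rack 4 (remaining 14U)
32U → rack 5 (remaining 16U)
31U → rack 6 (remaining 17U)
26U → rack 7 (remaining 22U)
25U → rack 8 (remaining 23U)
25U → rack 9 (remaining 23U)
14U → rack 4 (remaining 0U)
13U → rack 3 (remaining 0U)
9U → rack 1 (remaining 3U)
9U → rack 2 (remaining 3U)
9 racks × 48U = 432U; used 325U; unused 107U.

107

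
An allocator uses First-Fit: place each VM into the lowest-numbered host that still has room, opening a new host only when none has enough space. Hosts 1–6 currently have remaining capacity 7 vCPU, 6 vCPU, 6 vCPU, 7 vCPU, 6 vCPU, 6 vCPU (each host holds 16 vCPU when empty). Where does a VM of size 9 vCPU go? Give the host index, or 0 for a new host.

0

No host has ≥ 9 vCPU free, so a new host is opened.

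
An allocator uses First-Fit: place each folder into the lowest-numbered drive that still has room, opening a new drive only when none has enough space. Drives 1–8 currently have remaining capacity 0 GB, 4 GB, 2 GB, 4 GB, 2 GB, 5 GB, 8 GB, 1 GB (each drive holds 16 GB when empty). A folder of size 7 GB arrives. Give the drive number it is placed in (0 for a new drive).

Drives with room: drive 7 (8 GB).
The first with room is drive 7.

7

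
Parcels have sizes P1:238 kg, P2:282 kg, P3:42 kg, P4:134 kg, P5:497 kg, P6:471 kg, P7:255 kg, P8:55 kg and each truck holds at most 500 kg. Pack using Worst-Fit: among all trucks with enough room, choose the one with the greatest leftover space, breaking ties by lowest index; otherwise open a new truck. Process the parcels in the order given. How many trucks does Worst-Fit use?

truck 1: place P1 (238 kg), 262 kg left
truck 2: place P2 (282 kg), 218 kg left
truck 1: place P3 (42 kg), 220 kg left
truck 1: place P4 (134 kg), 86 kg left
truck 3: place P5 (497 kg), 3 kg left
truck 4: place P6 (471 kg), 29 kg left
truck 5: place P7 (255 kg), 245 kg left
truck 5: place P8 (55 kg), 190 kg left

5 trucks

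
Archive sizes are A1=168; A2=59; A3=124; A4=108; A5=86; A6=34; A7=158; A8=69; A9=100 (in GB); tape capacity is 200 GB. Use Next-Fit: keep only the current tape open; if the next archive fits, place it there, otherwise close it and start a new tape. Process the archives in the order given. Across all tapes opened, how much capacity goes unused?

Put A1 (168 GB) in tape 1; 32 GB remain.
Put A2 (59 GB) in tape 2; 141 GB remain.
Put A3 (124 GB) in tape 2; 17 GB remain.
Put A4 (108 GB) in tape 3; 92 GB remain.
Put A5 (86 GB) in tape 3; 6 GB remain.
Put A6 (34 GB) in tape 4; 166 GB remain.
Put A7 (158 GB) in tape 4; 8 GB remain.
Put A8 (69 GB) in tape 5; 131 GB remain.
Put A9 (100 GB) in tape 5; 31 GB remain.
5 tapes × 200 GB = 1000 GB; used 906 GB; unused 94 GB.

94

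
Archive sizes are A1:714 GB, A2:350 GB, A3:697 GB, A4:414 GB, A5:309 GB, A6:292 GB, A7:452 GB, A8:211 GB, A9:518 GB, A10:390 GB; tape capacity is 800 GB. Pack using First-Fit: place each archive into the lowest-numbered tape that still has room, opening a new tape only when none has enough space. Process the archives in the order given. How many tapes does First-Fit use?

A1 (714 GB) → tape 1 (remaining 86 GB)
A2 (350 GB) → tape 2 (remaining 450 GB)
A3 (697 GB) → tape 3 (remaining 103 GB)
A4 (414 GB) → tape 2 (remaining 36 GB)
A5 (309 GB) → tape 4 (remaining 491 GB)
A6 (292 GB) → tape 4 (remaining 199 GB)
A7 (452 GB) → tape 5 (remaining 348 GB)
A8 (211 GB) → tape 5 (remaining 137 GB)
A9 (518 GB) → tape 6 (remaining 282 GB)
A10 (390 GB) → tape 7 (remaining 410 GB)
Final tapes: [714] [350,414] [697] [309,292] [452,211] [518] [390].

7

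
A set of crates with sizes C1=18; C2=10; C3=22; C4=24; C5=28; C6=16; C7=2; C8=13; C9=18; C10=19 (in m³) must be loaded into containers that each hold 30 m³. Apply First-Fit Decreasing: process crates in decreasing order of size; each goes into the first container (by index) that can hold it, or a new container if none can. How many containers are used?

Sorted descending: 28, 24, 22, 19, 18, 18, 16, 13, 10, 2.
Put 28 m³ in container 1; 2 m³ remain.
Put 24 m³ in container 2; 6 m³ remain.
Put 22 m³ in container 3; 8 m³ remain.
Put 19 m³ in container 4; 11 m³ remain.
Put 18 m³ in container 5; 12 m³ remain.
Put 18 m³ in container 6; 12 m³ remain.
Put 16 m³ in container 7; 14 m³ remain.
Put 13 m³ in container 7; 1 m³ remain.
Put 10 m³ in container 4; 1 m³ remain.
Put 2 m³ in container 1; 0 m³ remain.

7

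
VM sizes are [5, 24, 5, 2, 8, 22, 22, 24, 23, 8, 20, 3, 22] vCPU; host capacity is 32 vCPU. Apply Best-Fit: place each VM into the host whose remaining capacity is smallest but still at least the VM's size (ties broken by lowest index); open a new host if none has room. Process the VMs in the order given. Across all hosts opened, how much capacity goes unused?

68

5 vCPU → host 1 (remaining 27 vCPU)
24 vCPU → host 1 (remaining 3 vCPU)
5 vCPU → host 2 (remaining 27 vCPU)
2 vCPU → host 1 (remaining 1 vCPU)
8 vCPU → host 2 (remaining 19 vCPU)
22 vCPU → host 3 (remaining 10 vCPU)
22 vCPU → host 4 (remaining 10 vCPU)
24 vCPU → host 5 (remaining 8 vCPU)
23 vCPU → host 6 (remaining 9 vCPU)
8 vCPU → host 5 (remaining 0 vCPU)
20 vCPU → host 7 (remaining 12 vCPU)
3 vCPU → host 6 (remaining 6 vCPU)
22 vCPU → host 8 (remaining 10 vCPU)
8 hosts × 32 vCPU = 256 vCPU; used 188 vCPU; unused 68 vCPU.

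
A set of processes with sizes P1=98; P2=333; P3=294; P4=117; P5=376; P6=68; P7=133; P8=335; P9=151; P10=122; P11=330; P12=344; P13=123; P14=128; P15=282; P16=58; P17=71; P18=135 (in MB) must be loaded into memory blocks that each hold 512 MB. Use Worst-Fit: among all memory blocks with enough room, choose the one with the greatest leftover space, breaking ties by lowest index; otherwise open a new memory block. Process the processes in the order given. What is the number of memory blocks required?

P1 (98 MB) → memory block 1 (remaining 414 MB)
P2 (333 MB) → memory block 1 (remaining 81 MB)
P3 (294 MB) → memory block 2 (remaining 218 MB)
P4 (117 MB) → memory block 2 (remaining 101 MB)
P5 (376 MB) → memory block 3 (remaining 136 MB)
P6 (68 MB) → memory block 3 (remaining 68 MB)
P7 (133 MB) → memory block 4 (remaining 379 MB)
P8 (335 MB) → memory block 4 (remaining 44 MB)
P9 (151 MB) → memory block 5 (remaining 361 MB)
P10 (122 MB) → memory block 5 (remaining 239 MB)
P11 (330 MB) → memory block 6 (remaining 182 MB)
P12 (344 MB) → memory block 7 (remaining 168 MB)
P13 (123 MB) → memory block 5 (remaining 116 MB)
P14 (128 MB) → memory block 6 (remaining 54 MB)
P15 (282 MB) → memory block 8 (remaining 230 MB)
P16 (58 MB) → memory block 8 (remaining 172 MB)
P17 (71 MB) → memory block 8 (remaining 101 MB)
P18 (135 MB) → memory block 7 (remaining 33 MB)
Final memory blocks: [98,333] [294,117] [376,68] [133,335] [151,122,123] [330,128] [344,135] [282,58,71].

8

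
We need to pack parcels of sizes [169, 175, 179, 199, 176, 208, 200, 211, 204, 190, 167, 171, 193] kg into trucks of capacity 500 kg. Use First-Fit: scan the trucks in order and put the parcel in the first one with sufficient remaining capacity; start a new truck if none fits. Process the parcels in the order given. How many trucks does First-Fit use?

Put 169 kg in truck 1; 331 kg remain.
Put 175 kg in truck 1; 156 kg remain.
Put 179 kg in truck 2; 321 kg remain.
Put 199 kg in truck 2; 122 kg remain.
Put 176 kg in truck 3; 324 kg remain.
Put 208 kg in truck 3; 116 kg remain.
Put 200 kg in truck 4; 300 kg remain.
Put 211 kg in truck 4; 89 kg remain.
Put 204 kg in truck 5; 296 kg remain.
Put 190 kg in truck 5; 106 kg remain.
Put 167 kg in truck 6; 333 kg remain.
Put 171 kg in truck 6; 162 kg remain.
Put 193 kg in truck 7; 307 kg remain.

7 trucks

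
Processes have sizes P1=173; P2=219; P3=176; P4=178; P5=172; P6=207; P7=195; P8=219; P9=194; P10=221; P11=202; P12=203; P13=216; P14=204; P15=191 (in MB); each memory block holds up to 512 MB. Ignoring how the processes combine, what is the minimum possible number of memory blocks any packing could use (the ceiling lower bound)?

6 memory blocks

Total size = 173 + 219 + 176 + 178 + 172 + 207 + 195 + 219 + 194 + 221 + 202 + 203 + 216 + 204 + 191 = 2970 MB.
⌈2970 / 512⌉ = 6.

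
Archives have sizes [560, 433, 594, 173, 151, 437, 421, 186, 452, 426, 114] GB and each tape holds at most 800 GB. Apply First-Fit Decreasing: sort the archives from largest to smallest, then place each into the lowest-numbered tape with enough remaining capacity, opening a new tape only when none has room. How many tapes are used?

7 tapes

Sorted descending: 594, 560, 452, 437, 433, 426, 421, 186, 173, 151, 114.
Put 594 GB in tape 1; 206 GB remain.
Put 560 GB in tape 2; 240 GB remain.
Put 452 GB in tape 3; 348 GB remain.
Put 437 GB in tape 4; 363 GB remain.
Put 433 GB in tape 5; 367 GB remain.
Put 426 GB in tape 6; 374 GB remain.
Put 421 GB in tape 7; 379 GB remain.
Put 186 GB in tape 1; 20 GB remain.
Put 173 GB in tape 2; 67 GB remain.
Put 151 GB in tape 3; 197 GB remain.
Put 114 GB in tape 3; 83 GB remain.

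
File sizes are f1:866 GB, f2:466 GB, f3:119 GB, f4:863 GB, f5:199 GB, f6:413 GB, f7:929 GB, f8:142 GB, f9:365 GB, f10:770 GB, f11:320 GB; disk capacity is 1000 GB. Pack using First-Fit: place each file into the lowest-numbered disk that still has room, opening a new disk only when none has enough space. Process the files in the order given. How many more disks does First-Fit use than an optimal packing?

First-Fit: [866,119] [466,199,142] [863] [413,365] [929] [770] [320] → 7 disks.
Total size 5452 GB; any packing needs at least ⌈5452/1000⌉ = 6 disks.
An optimal packing achieves that bound: [929] [866,119] [863] [770,199] [466,413] [365,320,142] → 6 disks.
Excess: 7 − 6 = 1.

1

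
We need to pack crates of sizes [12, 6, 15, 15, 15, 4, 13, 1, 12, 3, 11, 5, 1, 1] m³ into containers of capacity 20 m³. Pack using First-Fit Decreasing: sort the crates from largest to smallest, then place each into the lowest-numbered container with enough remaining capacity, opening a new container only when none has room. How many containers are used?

7

Sorted descending: 15, 15, 15, 13, 12, 12, 11, 6, 5, 4, 3, 1, 1, 1.
Put 15 m³ in container 1; 5 m³ remain.
Put 15 m³ in container 2; 5 m³ remain.
Put 15 m³ in container 3; 5 m³ remain.
Put 13 m³ in container 4; 7 m³ remain.
Put 12 m³ in container 5; 8 m³ remain.
Put 12 m³ in container 6; 8 m³ remain.
Put 11 m³ in container 7; 9 m³ remain.
Put 6 m³ in container 4; 1 m³ remain.
Put 5 m³ in container 1; 0 m³ remain.
Put 4 m³ in container 2; 1 m³ remain.
Put 3 m³ in container 3; 2 m³ remain.
Put 1 m³ in container 2; 0 m³ remain.
Put 1 m³ in container 3; 1 m³ remain.
Put 1 m³ in container 3; 0 m³ remain.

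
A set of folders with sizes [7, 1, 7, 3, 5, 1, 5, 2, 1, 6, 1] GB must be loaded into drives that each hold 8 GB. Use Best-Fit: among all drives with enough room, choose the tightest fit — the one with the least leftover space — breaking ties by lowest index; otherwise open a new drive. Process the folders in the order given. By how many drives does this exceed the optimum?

0

Best-Fit: [7,1] [7,1] [3,5] [5,2,1] [6,1] → 5 drives.
Total size 39 GB; any packing needs at least ⌈39/8⌉ = 5 drives.
So 5 is already optimal.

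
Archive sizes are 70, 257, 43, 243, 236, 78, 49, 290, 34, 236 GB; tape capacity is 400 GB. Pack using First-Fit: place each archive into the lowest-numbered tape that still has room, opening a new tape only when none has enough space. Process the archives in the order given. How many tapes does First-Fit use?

Put 70 GB in tape 1; 330 GB remain.
Put 257 GB in tape 1; 73 GB remain.
Put 43 GB in tape 1; 30 GB remain.
Put 243 GB in tape 2; 157 GB remain.
Put 236 GB in tape 3; 164 GB remain.
Put 78 GB in tape 2; 79 GB remain.
Put 49 GB in tape 2; 30 GB remain.
Put 290 GB in tape 4; 110 GB remain.
Put 34 GB in tape 3; 130 GB remain.
Put 236 GB in tape 5; 164 GB remain.
Final tapes: [70,257,43] [243,78,49] [236,34] [290] [236].

5 tapes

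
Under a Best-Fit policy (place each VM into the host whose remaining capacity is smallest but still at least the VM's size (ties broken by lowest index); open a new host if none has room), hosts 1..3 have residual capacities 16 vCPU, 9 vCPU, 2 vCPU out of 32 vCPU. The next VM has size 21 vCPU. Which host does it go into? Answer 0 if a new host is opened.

0

No host has ≥ 21 vCPU free, so a new host is opened.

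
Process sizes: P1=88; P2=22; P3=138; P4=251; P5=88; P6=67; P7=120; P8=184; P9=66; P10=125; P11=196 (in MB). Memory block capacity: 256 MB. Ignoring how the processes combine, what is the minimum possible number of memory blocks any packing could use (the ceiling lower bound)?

Total size = 88 + 22 + 138 + 251 + 88 + 67 + 120 + 184 + 66 + 125 + 196 = 1345 MB.
⌈1345 / 256⌉ = 6.

6 memory blocks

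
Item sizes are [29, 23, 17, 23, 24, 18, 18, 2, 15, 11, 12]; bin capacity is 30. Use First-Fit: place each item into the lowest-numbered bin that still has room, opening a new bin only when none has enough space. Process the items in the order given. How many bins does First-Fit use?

8

29 → bin 1 (remaining 1)
23 → bin 2 (remaining 7)
17 → bin 3 (remaining 13)
23 → bin 4 (remaining 7)
24 → bin 5 (remaining 6)
18 → bin 6 (remaining 12)
18 → bin 7 (remaining 12)
2 → bin 2 (remaining 5)
15 → bin 8 (remaining 15)
11 → bin 3 (remaining 2)
12 → bin 6 (remaining 0)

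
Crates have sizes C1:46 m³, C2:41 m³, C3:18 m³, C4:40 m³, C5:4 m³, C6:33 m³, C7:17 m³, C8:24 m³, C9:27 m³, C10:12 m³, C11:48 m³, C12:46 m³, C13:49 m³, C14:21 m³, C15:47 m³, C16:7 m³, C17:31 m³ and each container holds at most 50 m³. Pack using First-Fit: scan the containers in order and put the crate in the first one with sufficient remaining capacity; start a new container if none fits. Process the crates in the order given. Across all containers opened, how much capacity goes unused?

89

Put C1 (46 m³) in container 1; 4 m³ remain.
Put C2 (41 m³) in container 2; 9 m³ remain.
Put C3 (18 m³) in container 3; 32 m³ remain.
Put C4 (40 m³) in container 4; 10 m³ remain.
Put C5 (4 m³) in container 1; 0 m³ remain.
Put C6 (33 m³) in container 5; 17 m³ remain.
Put C7 (17 m³) in container 3; 15 m³ remain.
Put C8 (24 m³) in container 6; 26 m³ remain.
Put C9 (27 m³) in container 7; 23 m³ remain.
Put C10 (12 m³) in container 3; 3 m³ remain.
Put C11 (48 m³) in container 8; 2 m³ remain.
Put C12 (46 m³) in container 9; 4 m³ remain.
Put C13 (49 m³) in container 10; 1 m³ remain.
Put C14 (21 m³) in container 6; 5 m³ remain.
Put C15 (47 m³) in container 11; 3 m³ remain.
Put C16 (7 m³) in container 2; 2 m³ remain.
Put C17 (31 m³) in container 12; 19 m³ remain.
12 containers × 50 m³ = 600 m³; used 511 m³; unused 89 m³.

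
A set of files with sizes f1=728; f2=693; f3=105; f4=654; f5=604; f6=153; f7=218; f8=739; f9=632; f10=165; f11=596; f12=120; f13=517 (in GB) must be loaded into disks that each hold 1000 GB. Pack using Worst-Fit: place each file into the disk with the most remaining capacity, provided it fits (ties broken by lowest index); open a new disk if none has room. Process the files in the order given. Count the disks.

8

disk 1: place f1 (728 GB), 272 GB left
disk 2: place f2 (693 GB), 307 GB left
disk 2: place f3 (105 GB), 202 GB left
disk 3: place f4 (654 GB), 346 GB left
disk 4: place f5 (604 GB), 396 GB left
disk 4: place f6 (153 GB), 243 GB left
disk 3: place f7 (218 GB), 128 GB left
disk 5: place f8 (739 GB), 261 GB left
disk 6: place f9 (632 GB), 368 GB left
disk 6: place f10 (165 GB), 203 GB left
disk 7: place f11 (596 GB), 404 GB left
disk 7: place f12 (120 GB), 284 GB left
disk 8: place f13 (517 GB), 483 GB left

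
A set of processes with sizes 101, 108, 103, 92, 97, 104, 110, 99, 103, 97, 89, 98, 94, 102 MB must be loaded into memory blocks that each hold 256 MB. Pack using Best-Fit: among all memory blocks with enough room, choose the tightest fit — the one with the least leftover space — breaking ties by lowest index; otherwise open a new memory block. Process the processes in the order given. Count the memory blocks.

memory block 1: place 101 MB, 155 MB left
memory block 1: place 108 MB, 47 MB left
memory block 2: place 103 MB, 153 MB left
memory block 2: place 92 MB, 61 MB left
memory block 3: place 97 MB, 159 MB left
memory block 3: place 104 MB, 55 MB left
memory block 4: place 110 MB, 146 MB left
memory block 4: place 99 MB, 47 MB left
memory block 5: place 103 MB, 153 MB left
memory block 5: place 97 MB, 56 MB left
memory block 6: place 89 MB, 167 MB left
memory block 6: place 98 MB, 69 MB left
memory block 7: place 94 MB, 162 MB left
memory block 7: place 102 MB, 60 MB left
Final memory blocks: [101,108] [103,92] [97,104] [110,99] [103,97] [89,98] [94,102].

7 memory blocks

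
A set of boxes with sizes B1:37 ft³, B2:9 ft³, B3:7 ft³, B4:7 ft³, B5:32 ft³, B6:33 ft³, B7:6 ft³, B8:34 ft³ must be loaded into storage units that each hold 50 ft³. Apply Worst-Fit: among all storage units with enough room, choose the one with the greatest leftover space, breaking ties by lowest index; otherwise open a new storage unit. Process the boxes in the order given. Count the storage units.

4 storage units

storage unit 1: place B1 (37 ft³), 13 ft³ left
storage unit 1: place B2 (9 ft³), 4 ft³ left
storage unit 2: place B3 (7 ft³), 43 ft³ left
storage unit 2: place B4 (7 ft³), 36 ft³ left
storage unit 2: place B5 (32 ft³), 4 ft³ left
storage unit 3: place B6 (33 ft³), 17 ft³ left
storage unit 3: place B7 (6 ft³), 11 ft³ left
storage unit 4: place B8 (34 ft³), 16 ft³ left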